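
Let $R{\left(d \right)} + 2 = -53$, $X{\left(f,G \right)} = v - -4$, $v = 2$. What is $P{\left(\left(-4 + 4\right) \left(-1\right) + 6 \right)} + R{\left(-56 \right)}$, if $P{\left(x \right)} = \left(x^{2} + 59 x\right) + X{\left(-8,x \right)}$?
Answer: $341$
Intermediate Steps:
$X{\left(f,G \right)} = 6$ ($X{\left(f,G \right)} = 2 - -4 = 2 + 4 = 6$)
$R{\left(d \right)} = -55$ ($R{\left(d \right)} = -2 - 53 = -55$)
$P{\left(x \right)} = 6 + x^{2} + 59 x$ ($P{\left(x \right)} = \left(x^{2} + 59 x\right) + 6 = 6 + x^{2} + 59 x$)
$P{\left(\left(-4 + 4\right) \left(-1\right) + 6 \right)} + R{\left(-56 \right)} = \left(6 + \left(\left(-4 + 4\right) \left(-1\right) + 6\right)^{2} + 59 \left(\left(-4 + 4\right) \left(-1\right) + 6\right)\right) - 55 = \left(6 + \left(0 \left(-1\right) + 6\right)^{2} + 59 \left(0 \left(-1\right) + 6\right)\right) - 55 = \left(6 + \left(0 + 6\right)^{2} + 59 \left(0 + 6\right)\right) - 55 = \left(6 + 6^{2} + 59 \cdot 6\right) - 55 = \left(6 + 36 + 354\right) - 55 = 396 - 55 = 341$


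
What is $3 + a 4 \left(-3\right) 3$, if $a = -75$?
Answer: $2703$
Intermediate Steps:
$3 + a 4 \left(-3\right) 3 = 3 - 75 \cdot 4 \left(-3\right) 3 = 3 - 75 \left(\left(-12\right) 3\right) = 3 - -2700 = 3 + 2700 = 2703$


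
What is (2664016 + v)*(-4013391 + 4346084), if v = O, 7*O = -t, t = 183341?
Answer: 6143100058303/7 ≈ 8.7759e+11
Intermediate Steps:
O = -183341/7 (O = (-1*183341)/7 = (⅐)*(-183341) = -183341/7 ≈ -26192.)
v = -183341/7 ≈ -26192.
(2664016 + v)*(-4013391 + 4346084) = (2664016 - 183341/7)*(-4013391 + 4346084) = (18464771/7)*332693 = 6143100058303/7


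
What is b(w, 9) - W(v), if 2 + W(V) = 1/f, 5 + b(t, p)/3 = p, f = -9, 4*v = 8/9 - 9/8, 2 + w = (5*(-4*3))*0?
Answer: 127/9 ≈ 14.111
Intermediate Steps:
w = -2 (w = -2 + (5*(-4*3))*0 = -2 + (5*(-12))*0 = -2 - 60*0 = -2 + 0 = -2)
v = -17/288 (v = (8/9 - 9/8)/4 = (1/4)*(-17/72) = -17/288 ≈ -0.059028)
b(t, p) = -15 + 3*p
W(V) = -19/9 (W(V) = -2 + 1/(-9) = -2 - 1/9 = -19/9)
b(w, 9) - W(v) = (-15 + 3*9) - 1*(-19/9) = (-15 + 27) + 19/9 = 12 + 19/9 = 127/9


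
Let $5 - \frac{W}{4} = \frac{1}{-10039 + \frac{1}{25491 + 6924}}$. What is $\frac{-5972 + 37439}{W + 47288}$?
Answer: $\frac{2559952031982}{3848673586583} \approx 0.66515$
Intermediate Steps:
$W = \frac{1627103335}{81353546}$ ($W = 20 - \frac{4}{-10039 + \frac{1}{25491 + 6924}} = 20 - \frac{4}{-10039 + \frac{1}{32415}} = 20 - \frac{4}{- \frac{325414184}{32415}} = 20 - - \frac{32415}{81353546} = 20 + \frac{32415}{81353546} = \frac{1627103335}{81353546} \approx 20.0$)
$\frac{-5972 + 37439}{W + 47288} = \frac{-5972 + 37439}{\frac{1627103335}{81353546} + 47288} = \frac{31467}{\frac{3848673586583}{81353546}} = 31467 \cdot \frac{81353546}{3848673586583} = \frac{2559952031982}{3848673586583}$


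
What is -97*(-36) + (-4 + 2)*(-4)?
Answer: 3500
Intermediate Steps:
-97*(-36) + (-4 + 2)*(-4) = 3492 - 2*(-4) = 3492 + 8 = 3500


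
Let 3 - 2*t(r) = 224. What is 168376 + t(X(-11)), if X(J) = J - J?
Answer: 336531/2 ≈ 1.6827e+5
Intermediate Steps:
X(J) = 0
t(r) = -221/2 (t(r) = 3/2 - ½*224 = 3/2 - 112 = -221/2)
168376 + t(X(-11)) = 168376 - 221/2 = 336531/2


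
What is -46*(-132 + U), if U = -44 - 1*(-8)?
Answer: 7728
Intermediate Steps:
U = -36 (U = -44 + 8 = -36)
-46*(-132 + U) = -46*(-132 - 36) = -46*(-168) = 7728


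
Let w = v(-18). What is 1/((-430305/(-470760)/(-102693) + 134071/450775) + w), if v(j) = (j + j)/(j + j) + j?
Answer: -1452810461161800/24265691051010073 ≈ -0.059871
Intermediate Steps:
v(j) = 1 + j (v(j) = (2*j)/((2*j)) + j = (2*j)*(1/(2*j)) + j = 1 + j)
w = -17 (w = 1 - 18 = -17)
1/((-430305/(-470760)/(-102693) + 134071/450775) + w) = 1/((-430305/(-470760)/(-102693) + 134071/450775) - 17) = 1/((-430305*(-1/470760)*(-1/102693) + 134071*(1/450775)) - 17) = 1/(((28687/31384)*(-1/102693) + 134071/450775) - 17) = 1/((-28687/3222917112 + 134071/450775) - 17) = 1/(432086788740527/1452810461161800 - 17) = 1/(-24265691051010073/1452810461161800) = -1452810461161800/24265691051010073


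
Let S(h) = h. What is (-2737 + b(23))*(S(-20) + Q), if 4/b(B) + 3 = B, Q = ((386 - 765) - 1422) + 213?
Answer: 22003872/5 ≈ 4.4008e+6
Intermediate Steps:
Q = -1588 (Q = (-379 - 1422) + 213 = -1801 + 213 = -1588)
b(B) = 4/(-3 + B)
(-2737 + b(23))*(S(-20) + Q) = (-2737 + 4/(-3 + 23))*(-20 - 1588) = (-2737 + 4/20)*(-1608) = (-2737 + 4*(1/20))*(-1608) = (-2737 + ⅕)*(-1608) = -13684/5*(-1608) = 22003872/5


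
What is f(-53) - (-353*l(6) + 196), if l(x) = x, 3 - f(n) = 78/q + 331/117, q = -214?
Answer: 24068221/12519 ≈ 1922.5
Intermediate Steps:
f(n) = 6703/12519 (f(n) = 3 - (78/(-214) + 331/117) = 3 - (78*(-1/214) + 331*(1/117)) = 3 - (-39/107 + 331/117) = 3 - 1*30854/12519 = 3 - 30854/12519 = 6703/12519)
f(-53) - (-353*l(6) + 196) = 6703/12519 - (-353*6 + 196) = 6703/12519 - (-2118 + 196) = 6703/12519 - 1*(-1922) = 6703/12519 + 1922 = 24068221/12519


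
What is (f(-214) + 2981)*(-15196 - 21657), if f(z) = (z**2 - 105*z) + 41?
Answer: -2627176664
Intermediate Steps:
f(z) = 41 + z**2 - 105*z
(f(-214) + 2981)*(-15196 - 21657) = ((41 + (-214)**2 - 105*(-214)) + 2981)*(-15196 - 21657) = ((41 + 45796 + 22470) + 2981)*(-36853) = (68307 + 2981)*(-36853) = 71288*(-36853) = -2627176664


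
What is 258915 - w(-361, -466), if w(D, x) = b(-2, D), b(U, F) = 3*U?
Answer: 258921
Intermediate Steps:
w(D, x) = -6 (w(D, x) = 3*(-2) = -6)
258915 - w(-361, -466) = 258915 - 1*(-6) = 258915 + 6 = 258921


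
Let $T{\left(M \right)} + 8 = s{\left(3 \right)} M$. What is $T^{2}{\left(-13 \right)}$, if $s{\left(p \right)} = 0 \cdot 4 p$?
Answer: $64$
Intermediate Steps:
$s{\left(p \right)} = 0$ ($s{\left(p \right)} = 0 p = 0$)
$T{\left(M \right)} = -8$ ($T{\left(M \right)} = -8 + 0 M = -8 + 0 = -8$)
$T^{2}{\left(-13 \right)} = \left(-8\right)^{2} = 64$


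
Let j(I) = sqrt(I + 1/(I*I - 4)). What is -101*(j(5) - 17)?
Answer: 1717 - 101*sqrt(2226)/21 ≈ 1490.1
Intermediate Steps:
j(I) = sqrt(I + 1/(-4 + I**2)) (j(I) = sqrt(I + 1/(I**2 - 4)) = sqrt(I + 1/(-4 + I**2)))
-101*(j(5) - 17) = -101*(sqrt((1 + 5*(-4 + 5**2))/(-4 + 5**2)) - 17) = -101*(sqrt((1 + 5*(-4 + 25))/(-4 + 25)) - 17) = -101*(sqrt((1 + 5*21)/21) - 17) = -101*(sqrt((1 + 105)/21) - 17) = -101*(sqrt((1/21)*106) - 17) = -101*(sqrt(106/21) - 17) = -101*(sqrt(2226)/21 - 17) = -101*(-17 + sqrt(2226)/21) = 1717 - 101*sqrt(2226)/21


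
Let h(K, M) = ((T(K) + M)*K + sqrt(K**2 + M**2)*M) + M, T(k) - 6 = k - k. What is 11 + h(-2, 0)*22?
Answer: -253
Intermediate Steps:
T(k) = 6 (T(k) = 6 + (k - k) = 6 + 0 = 6)
h(K, M) = M + K*(6 + M) + M*sqrt(K**2 + M**2) (h(K, M) = ((6 + M)*K + sqrt(K**2 + M**2)*M) + M = (K*(6 + M) + M*sqrt(K**2 + M**2)) + M = M + K*(6 + M) + M*sqrt(K**2 + M**2))
11 + h(-2, 0)*22 = 11 + (0 + 6*(-2) - 2*0 + 0*sqrt((-2)**2 + 0**2))*22 = 11 + (0 - 12 + 0 + 0*sqrt(4 + 0))*22 = 11 + (0 - 12 + 0 + 0*sqrt(4))*22 = 11 + (0 - 12 + 0 + 0*2)*22 = 11 + (0 - 12 + 0 + 0)*22 = 11 - 12*22 = 11 - 264 = -253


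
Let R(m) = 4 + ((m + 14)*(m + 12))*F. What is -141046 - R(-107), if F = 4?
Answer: -176390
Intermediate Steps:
R(m) = 4 + 4*(12 + m)*(14 + m) (R(m) = 4 + ((m + 14)*(m + 12))*4 = 4 + ((14 + m)*(12 + m))*4 = 4 + ((12 + m)*(14 + m))*4 = 4 + 4*(12 + m)*(14 + m))
-141046 - R(-107) = -141046 - (676 + 4*(-107)² + 104*(-107)) = -141046 - (676 + 4*11449 - 11128) = -141046 - (676 + 45796 - 11128) = -141046 - 1*35344 = -141046 - 35344 = -176390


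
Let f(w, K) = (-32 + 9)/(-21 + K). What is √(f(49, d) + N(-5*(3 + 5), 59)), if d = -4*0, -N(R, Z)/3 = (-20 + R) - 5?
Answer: √86478/21 ≈ 14.003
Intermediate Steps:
N(R, Z) = 75 - 3*R (N(R, Z) = -3*((-20 + R) - 5) = -3*(-25 + R) = 75 - 3*R)
d = 0
f(w, K) = -23/(-21 + K)
√(f(49, d) + N(-5*(3 + 5), 59)) = √(-23/(-21 + 0) + (75 - (-15)*(3 + 5))) = √(-23/(-21) + (75 - (-15)*8)) = √(-23*(-1/21) + (75 - 3*(-40))) = √(23/21 + (75 + 120)) = √(23/21 + 195) = √(4118/21) = √86478/21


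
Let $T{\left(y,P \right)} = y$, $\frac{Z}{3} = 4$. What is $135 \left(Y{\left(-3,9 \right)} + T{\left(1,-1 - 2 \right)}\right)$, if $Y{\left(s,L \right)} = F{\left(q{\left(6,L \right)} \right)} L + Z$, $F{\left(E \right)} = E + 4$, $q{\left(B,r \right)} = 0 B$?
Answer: $6615$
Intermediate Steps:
$Z = 12$ ($Z = 3 \cdot 4 = 12$)
$q{\left(B,r \right)} = 0$
$F{\left(E \right)} = 4 + E$
$Y{\left(s,L \right)} = 12 + 4 L$ ($Y{\left(s,L \right)} = \left(4 + 0\right) L + 12 = 4 L + 12 = 12 + 4 L$)
$135 \left(Y{\left(-3,9 \right)} + T{\left(1,-1 - 2 \right)}\right) = 135 \left(\left(12 + 4 \cdot 9\right) + 1\right) = 135 \left(\left(12 + 36\right) + 1\right) = 135 \left(48 + 1\right) = 135 \cdot 49 = 6615$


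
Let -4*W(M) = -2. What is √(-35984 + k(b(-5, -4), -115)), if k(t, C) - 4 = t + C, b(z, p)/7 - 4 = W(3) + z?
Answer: I*√144394/2 ≈ 190.0*I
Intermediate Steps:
W(M) = ½ (W(M) = -¼*(-2) = ½)
b(z, p) = 63/2 + 7*z (b(z, p) = 28 + 7*(½ + z) = 28 + (7/2 + 7*z) = 63/2 + 7*z)
k(t, C) = 4 + C + t (k(t, C) = 4 + (t + C) = 4 + (C + t) = 4 + C + t)
√(-35984 + k(b(-5, -4), -115)) = √(-35984 + (4 - 115 + (63/2 + 7*(-5)))) = √(-35984 + (4 - 115 + (63/2 - 35))) = √(-35984 + (4 - 115 - 7/2)) = √(-35984 - 229/2) = √(-72197/2) = I*√144394/2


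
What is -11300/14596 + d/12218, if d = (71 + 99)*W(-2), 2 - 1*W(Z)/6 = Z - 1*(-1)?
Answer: -284755/543701 ≈ -0.52373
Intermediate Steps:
W(Z) = 6 - 6*Z (W(Z) = 12 - 6*(Z - 1*(-1)) = 12 - 6*(Z + 1) = 12 - 6*(1 + Z) = 12 + (-6 - 6*Z) = 6 - 6*Z)
d = 3060 (d = (71 + 99)*(6 - 6*(-2)) = 170*(6 + 12) = 170*18 = 3060)
-11300/14596 + d/12218 = -11300/14596 + 3060/12218 = -11300*1/14596 + 3060*(1/12218) = -2825/3649 + 1530/6109 = -284755/543701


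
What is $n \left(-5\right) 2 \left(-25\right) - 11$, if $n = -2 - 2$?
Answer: $-1011$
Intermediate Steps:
$n = -4$ ($n = -2 - 2 = -4$)
$n \left(-5\right) 2 \left(-25\right) - 11 = \left(-4\right) \left(-5\right) 2 \left(-25\right) - 11 = 20 \cdot 2 \left(-25\right) - 11 = 40 \left(-25\right) - 11 = -1000 - 11 = -1011$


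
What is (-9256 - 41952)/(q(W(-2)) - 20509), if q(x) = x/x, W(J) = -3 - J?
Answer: 12802/5127 ≈ 2.4970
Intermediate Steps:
q(x) = 1
(-9256 - 41952)/(q(W(-2)) - 20509) = (-9256 - 41952)/(1 - 20509) = -51208/(-20508) = -51208*(-1/20508) = 12802/5127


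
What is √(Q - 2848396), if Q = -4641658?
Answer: I*√7490054 ≈ 2736.8*I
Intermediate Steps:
√(Q - 2848396) = √(-4641658 - 2848396) = √(-7490054) = I*√7490054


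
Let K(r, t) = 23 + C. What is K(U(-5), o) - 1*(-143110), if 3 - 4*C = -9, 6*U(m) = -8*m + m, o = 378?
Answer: 143136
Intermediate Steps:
U(m) = -7*m/6 (U(m) = (-8*m + m)/6 = (-7*m)/6 = -7*m/6)
C = 3 (C = ¾ - ¼*(-9) = ¾ + 9/4 = 3)
K(r, t) = 26 (K(r, t) = 23 + 3 = 26)
K(U(-5), o) - 1*(-143110) = 26 - 1*(-143110) = 26 + 143110 = 143136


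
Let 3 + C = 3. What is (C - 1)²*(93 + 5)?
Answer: 98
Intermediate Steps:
C = 0 (C = -3 + 3 = 0)
(C - 1)²*(93 + 5) = (0 - 1)²*(93 + 5) = (-1)²*98 = 1*98 = 98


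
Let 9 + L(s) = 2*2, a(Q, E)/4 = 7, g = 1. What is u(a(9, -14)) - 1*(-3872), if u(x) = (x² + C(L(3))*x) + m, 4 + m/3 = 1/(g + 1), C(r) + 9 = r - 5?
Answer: 8227/2 ≈ 4113.5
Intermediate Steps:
a(Q, E) = 28 (a(Q, E) = 4*7 = 28)
L(s) = -5 (L(s) = -9 + 2*2 = -9 + 4 = -5)
C(r) = -14 + r (C(r) = -9 + (r - 5) = -9 + (-5 + r) = -14 + r)
m = -21/2 (m = -12 + 3/(1 + 1) = -12 + 3/2 = -21/2 ≈ -10.500)
u(x) = -21/2 + x² - 19*x (u(x) = (x² + (-14 - 5)*x) - 21/2 = (x² - 19*x) - 21/2 = -21/2 + x² - 19*x)
u(a(9, -14)) - 1*(-3872) = (-21/2 + 28² - 19*28) - 1*(-3872) = (-21/2 + 784 - 532) + 3872 = 483/2 + 3872 = 8227/2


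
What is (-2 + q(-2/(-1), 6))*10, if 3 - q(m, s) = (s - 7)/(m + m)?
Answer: 25/2 ≈ 12.500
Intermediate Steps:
q(m, s) = 3 - (-7 + s)/(2*m) (q(m, s) = 3 - (s - 7)/(m + m) = 3 - (-7 + s)/(2*m))
(-2 + q(-2/(-1), 6))*10 = (-2 + (7 - 1*6 + 6*(-2/(-1)))/(2*((-2/(-1)))))*10 = (-2 + (7 - 6 + 6*(-2*(-1)))/(2*((-2*(-1)))))*10 = (-2 + (½)*(7 - 6 + 6*2)/2)*10 = (-2 + (½)*(½)*(7 - 6 + 12))*10 = (-2 + (½)*(½)*13)*10 = (-2 + 13/4)*10 = (5/4)*10 = 25/2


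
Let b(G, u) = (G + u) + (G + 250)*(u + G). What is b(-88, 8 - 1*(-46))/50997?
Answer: -5542/50997 ≈ -0.10867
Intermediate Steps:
b(G, u) = G + u + (250 + G)*(G + u) (b(G, u) = (G + u) + (250 + G)*(G + u) = G + u + (250 + G)*(G + u))
b(-88, 8 - 1*(-46))/50997 = ((-88)² + 251*(-88) + 251*(8 - 1*(-46)) - 88*(8 - 1*(-46)))/50997 = (7744 - 22088 + 251*(8 + 46) - 88*(8 + 46))*(1/50997) = (7744 - 22088 + 251*54 - 88*54)*(1/50997) = (7744 - 22088 + 13554 - 4752)*(1/50997) = -5542*1/50997 = -5542/50997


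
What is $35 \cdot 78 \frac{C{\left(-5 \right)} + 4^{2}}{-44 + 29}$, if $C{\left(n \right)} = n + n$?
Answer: $-1092$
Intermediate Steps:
$C{\left(n \right)} = 2 n$
$35 \cdot 78 \frac{C{\left(-5 \right)} + 4^{2}}{-44 + 29} = 35 \cdot 78 \frac{2 \left(-5\right) + 4^{2}}{-44 + 29} = 2730 \frac{-10 + 16}{-15} = 2730 \cdot 6 \left(- \frac{1}{15}\right) = 2730 \left(- \frac{2}{5}\right) = -1092$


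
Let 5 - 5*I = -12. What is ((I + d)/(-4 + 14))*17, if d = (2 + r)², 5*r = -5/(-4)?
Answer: 11509/800 ≈ 14.386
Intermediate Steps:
r = ¼ (r = (-5/(-4))/5 = (-5*(-¼))/5 = (⅕)*(5/4) = ¼ ≈ 0.25000)
I = 17/5 (I = 1 - ⅕*(-12) = 1 + 12/5 = 17/5 ≈ 3.4000)
d = 81/16 (d = (2 + ¼)² = (9/4)² = 81/16 ≈ 5.0625)
((I + d)/(-4 + 14))*17 = ((17/5 + 81/16)/(-4 + 14))*17 = ((677/80)/10)*17 = ((677/80)*(⅒))*17 = (677/800)*17 = 11509/800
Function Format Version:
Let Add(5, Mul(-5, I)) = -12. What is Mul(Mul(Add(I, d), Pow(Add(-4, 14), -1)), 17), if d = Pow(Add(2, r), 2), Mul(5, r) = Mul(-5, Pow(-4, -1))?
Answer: Rational(11509, 800) ≈ 14.386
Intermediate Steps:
r = Rational(1, 4) (r = Mul(Rational(1, 5), Mul(-5, Pow(-4, -1))) = Mul(Rational(1, 5), Mul(-5, Rational(-1, 4))) = Mul(Rational(1, 5), Rational(5, 4)) = Rational(1, 4) ≈ 0.25000)
I = Rational(17, 5) (I = Add(1, Mul(Rational(-1, 5), -12)) = Add(1, Rational(12, 5)) = Rational(17, 5) ≈ 3.4000)
d = Rational(81, 16) (d = Pow(Add(2, Rational(1, 4)), 2) = Pow(Rational(9, 4), 2) = Rational(81, 16) ≈ 5.0625)
Mul(Mul(Add(I, d), Pow(Add(-4, 14), -1)), 17) = Mul(Mul(Add(Rational(17, 5), Rational(81, 16)), Pow(Add(-4, 14), -1)), 17) = Mul(Mul(Rational(677, 80), Pow(10, -1)), 17) = Mul(Mul(Rational(677, 80), Rational(1, 10)), 17) = Mul(Rational(677, 800), 17) = Rational(11509, 800)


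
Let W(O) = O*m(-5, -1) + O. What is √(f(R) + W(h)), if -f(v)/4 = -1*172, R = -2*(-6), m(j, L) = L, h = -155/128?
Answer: 4*√43 ≈ 26.230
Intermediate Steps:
h = -155/128 (h = -155*1/128 = -155/128 ≈ -1.2109)
R = 12
f(v) = 688 (f(v) = -(-4)*172 = -4*(-172) = 688)
W(O) = 0 (W(O) = O*(-1) + O = -O + O = 0)
√(f(R) + W(h)) = √(688 + 0) = √688 = 4*√43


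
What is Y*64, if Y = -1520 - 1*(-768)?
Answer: -48128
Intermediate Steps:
Y = -752 (Y = -1520 + 768 = -752)
Y*64 = -752*64 = -48128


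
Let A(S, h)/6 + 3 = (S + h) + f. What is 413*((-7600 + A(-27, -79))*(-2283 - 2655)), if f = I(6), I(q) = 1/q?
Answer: 16831118682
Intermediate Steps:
f = ⅙ (f = 1/6 = ⅙ ≈ 0.16667)
A(S, h) = -17 + 6*S + 6*h (A(S, h) = -18 + 6*((S + h) + ⅙) = -18 + 6*(⅙ + S + h) = -18 + (1 + 6*S + 6*h) = -17 + 6*S + 6*h)
413*((-7600 + A(-27, -79))*(-2283 - 2655)) = 413*((-7600 + (-17 + 6*(-27) + 6*(-79)))*(-2283 - 2655)) = 413*((-7600 + (-17 - 162 - 474))*(-4938)) = 413*((-7600 - 653)*(-4938)) = 413*(-8253*(-4938)) = 413*40753314 = 16831118682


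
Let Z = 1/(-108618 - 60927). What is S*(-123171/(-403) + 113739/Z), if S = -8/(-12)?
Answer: -5180935343396/403 ≈ -1.2856e+10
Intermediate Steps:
S = ⅔ (S = -8*(-1/12) = ⅔ ≈ 0.66667)
Z = -1/169545 (Z = 1/(-169545) = -1/169545 ≈ -5.8981e-6)
S*(-123171/(-403) + 113739/Z) = 2*(-123171/(-403) + 113739/(-1/169545))/3 = 2*(-123171*(-1/403) + 113739*(-169545))/3 = 2*(123171/403 - 19283878755)/3 = (⅔)*(-7771403015094/403) = -5180935343396/403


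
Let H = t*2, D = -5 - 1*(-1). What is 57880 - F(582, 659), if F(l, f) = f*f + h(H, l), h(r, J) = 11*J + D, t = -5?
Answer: -382799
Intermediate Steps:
D = -4 (D = -5 + 1 = -4)
H = -10 (H = -5*2 = -10)
h(r, J) = -4 + 11*J (h(r, J) = 11*J - 4 = -4 + 11*J)
F(l, f) = -4 + f² + 11*l (F(l, f) = f*f + (-4 + 11*l) = f² + (-4 + 11*l) = -4 + f² + 11*l)
57880 - F(582, 659) = 57880 - (-4 + 659² + 11*582) = 57880 - (-4 + 434281 + 6402) = 57880 - 1*440679 = 57880 - 440679 = -382799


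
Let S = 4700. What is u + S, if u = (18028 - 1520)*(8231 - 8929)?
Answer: -11517884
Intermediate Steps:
u = -11522584 (u = 16508*(-698) = -11522584)
u + S = -11522584 + 4700 = -11517884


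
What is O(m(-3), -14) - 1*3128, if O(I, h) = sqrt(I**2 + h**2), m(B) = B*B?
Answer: -3128 + sqrt(277) ≈ -3111.4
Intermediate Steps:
m(B) = B**2
O(m(-3), -14) - 1*3128 = sqrt(((-3)**2)**2 + (-14)**2) - 1*3128 = sqrt(9**2 + 196) - 3128 = sqrt(81 + 196) - 3128 = sqrt(277) - 3128 = -3128 + sqrt(277)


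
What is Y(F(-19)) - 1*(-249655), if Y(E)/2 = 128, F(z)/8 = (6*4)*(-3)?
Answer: 249911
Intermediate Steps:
F(z) = -576 (F(z) = 8*((6*4)*(-3)) = 8*(24*(-3)) = 8*(-72) = -576)
Y(E) = 256 (Y(E) = 2*128 = 256)
Y(F(-19)) - 1*(-249655) = 256 - 1*(-249655) = 256 + 249655 = 249911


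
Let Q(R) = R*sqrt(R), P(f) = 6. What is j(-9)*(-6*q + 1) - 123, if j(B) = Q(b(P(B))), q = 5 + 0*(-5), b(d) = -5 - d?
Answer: -123 + 319*I*sqrt(11) ≈ -123.0 + 1058.0*I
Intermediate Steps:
Q(R) = R**(3/2)
q = 5 (q = 5 + 0 = 5)
j(B) = -11*I*sqrt(11) (j(B) = (-5 - 1*6)**(3/2) = (-5 - 6)**(3/2) = (-11)**(3/2) = -11*I*sqrt(11))
j(-9)*(-6*q + 1) - 123 = (-11*I*sqrt(11))*(-6*5 + 1) - 123 = (-11*I*sqrt(11))*(-30 + 1) - 123 = -11*I*sqrt(11)*(-29) - 123 = 319*I*sqrt(11) - 123 = -123 + 319*I*sqrt(11)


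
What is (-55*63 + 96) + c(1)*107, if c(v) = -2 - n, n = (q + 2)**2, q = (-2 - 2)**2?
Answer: -38251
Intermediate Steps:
q = 16 (q = (-4)**2 = 16)
n = 324 (n = (16 + 2)**2 = 18**2 = 324)
c(v) = -326 (c(v) = -2 - 1*324 = -2 - 324 = -326)
(-55*63 + 96) + c(1)*107 = (-55*63 + 96) - 326*107 = (-3465 + 96) - 34882 = -3369 - 34882 = -38251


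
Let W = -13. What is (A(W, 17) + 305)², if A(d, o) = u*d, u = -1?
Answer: 101124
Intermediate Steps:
A(d, o) = -d
(A(W, 17) + 305)² = (-1*(-13) + 305)² = (13 + 305)² = 318² = 101124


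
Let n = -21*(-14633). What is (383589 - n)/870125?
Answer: 76296/870125 ≈ 0.087684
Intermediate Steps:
n = 307293
(383589 - n)/870125 = (383589 - 1*307293)/870125 = (383589 - 307293)*(1/870125) = 76296*(1/870125) = 76296/870125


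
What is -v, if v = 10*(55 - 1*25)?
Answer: -300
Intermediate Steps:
v = 300 (v = 10*(55 - 25) = 10*30 = 300)
-v = -1*300 = -300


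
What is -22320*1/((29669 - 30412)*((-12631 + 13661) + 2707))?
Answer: 22320/2776591 ≈ 0.0080386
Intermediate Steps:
-22320*1/((29669 - 30412)*((-12631 + 13661) + 2707)) = -22320*(-1/(743*(1030 + 2707))) = -22320/((-743*3737)) = -22320/(-2776591) = -22320*(-1/2776591) = 22320/2776591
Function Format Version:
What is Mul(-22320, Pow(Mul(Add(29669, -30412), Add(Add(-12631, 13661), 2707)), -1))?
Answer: Rational(22320, 2776591) ≈ 0.0080386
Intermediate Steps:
Mul(-22320, Pow(Mul(Add(29669, -30412), Add(Add(-12631, 13661), 2707)), -1)) = Mul(-22320, Pow(Mul(-743, Add(1030, 2707)), -1)) = Mul(-22320, Pow(Mul(-743, 3737), -1)) = Mul(-22320, Pow(-2776591, -1)) = Mul(-22320, Rational(-1, 2776591)) = Rational(22320, 2776591)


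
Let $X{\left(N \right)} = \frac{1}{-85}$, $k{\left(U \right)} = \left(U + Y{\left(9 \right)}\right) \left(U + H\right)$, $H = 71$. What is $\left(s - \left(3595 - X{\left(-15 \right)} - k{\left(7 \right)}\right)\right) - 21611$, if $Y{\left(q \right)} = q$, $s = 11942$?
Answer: $- \frac{1021361}{85} \approx -12016.0$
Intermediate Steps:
$k{\left(U \right)} = \left(9 + U\right) \left(71 + U\right)$ ($k{\left(U \right)} = \left(U + 9\right) \left(U + 71\right) = \left(9 + U\right) \left(71 + U\right)$)
$X{\left(N \right)} = - \frac{1}{85}$
$\left(s - \left(3595 - X{\left(-15 \right)} - k{\left(7 \right)}\right)\right) - 21611 = \left(11942 + \left(\left(\left(639 + 7^{2} + 80 \cdot 7\right) - \frac{1}{85}\right) - 3595\right)\right) - 21611 = \left(11942 + \left(\left(\left(639 + 49 + 560\right) - \frac{1}{85}\right) - 3595\right)\right) - 21611 = \left(11942 + \left(\left(1248 - \frac{1}{85}\right) - 3595\right)\right) - 21611 = \left(11942 + \left(\frac{106079}{85} - 3595\right)\right) - 21611 = \left(11942 - \frac{199496}{85}\right) - 21611 = \frac{815574}{85} - 21611 = - \frac{1021361}{85}$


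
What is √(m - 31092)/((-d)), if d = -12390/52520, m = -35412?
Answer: 10504*I*√16626/1239 ≈ 1093.1*I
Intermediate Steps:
d = -1239/5252 (d = -12390*1/52520 = -1239/5252 ≈ -0.23591)
√(m - 31092)/((-d)) = √(-35412 - 31092)/((-1*(-1239/5252))) = √(-66504)/(1239/5252) = (2*I*√16626)*(5252/1239) = 10504*I*√16626/1239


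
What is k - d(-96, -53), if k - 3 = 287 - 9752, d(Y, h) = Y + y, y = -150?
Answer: -9216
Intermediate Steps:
d(Y, h) = -150 + Y (d(Y, h) = Y - 150 = -150 + Y)
k = -9462 (k = 3 + (287 - 9752) = 3 - 9465 = -9462)
k - d(-96, -53) = -9462 - (-150 - 96) = -9462 - 1*(-246) = -9462 + 246 = -9216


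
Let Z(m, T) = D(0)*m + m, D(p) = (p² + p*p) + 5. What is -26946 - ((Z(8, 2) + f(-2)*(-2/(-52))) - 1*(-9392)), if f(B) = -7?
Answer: -946029/26 ≈ -36386.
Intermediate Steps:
D(p) = 5 + 2*p² (D(p) = (p² + p²) + 5 = 2*p² + 5 = 5 + 2*p²)
Z(m, T) = 6*m (Z(m, T) = (5 + 2*0²)*m + m = (5 + 2*0)*m + m = (5 + 0)*m + m = 5*m + m = 6*m)
-26946 - ((Z(8, 2) + f(-2)*(-2/(-52))) - 1*(-9392)) = -26946 - ((6*8 - (-14)/(-52)) - 1*(-9392)) = -26946 - ((48 - (-14)*(-1)/52) + 9392) = -26946 - ((48 - 7*1/26) + 9392) = -26946 - ((48 - 7/26) + 9392) = -26946 - (1241/26 + 9392) = -26946 - 1*245433/26 = -26946 - 245433/26 = -946029/26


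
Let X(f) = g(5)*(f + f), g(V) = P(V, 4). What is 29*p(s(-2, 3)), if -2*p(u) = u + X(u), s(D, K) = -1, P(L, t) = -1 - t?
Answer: -261/2 ≈ -130.50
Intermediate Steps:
g(V) = -5 (g(V) = -1 - 1*4 = -1 - 4 = -5)
X(f) = -10*f (X(f) = -5*(f + f) = -10*f)
p(u) = 9*u/2 (p(u) = -(u - 10*u)/2 = -(-9)*u/2 = 9*u/2)
29*p(s(-2, 3)) = 29*((9/2)*(-1)) = 29*(-9/2) = -261/2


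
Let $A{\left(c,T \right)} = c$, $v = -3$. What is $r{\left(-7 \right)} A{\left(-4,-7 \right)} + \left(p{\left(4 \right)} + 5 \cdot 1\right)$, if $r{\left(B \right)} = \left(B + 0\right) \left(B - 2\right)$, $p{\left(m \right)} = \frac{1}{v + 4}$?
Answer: $-246$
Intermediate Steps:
$p{\left(m \right)} = 1$ ($p{\left(m \right)} = \frac{1}{-3 + 4} = 1^{-1} = 1$)
$r{\left(B \right)} = B \left(-2 + B\right)$
$r{\left(-7 \right)} A{\left(-4,-7 \right)} + \left(p{\left(4 \right)} + 5 \cdot 1\right) = - 7 \left(-2 - 7\right) \left(-4\right) + \left(1 + 5 \cdot 1\right) = \left(-7\right) \left(-9\right) \left(-4\right) + \left(1 + 5\right) = 63 \left(-4\right) + 6 = -252 + 6 = -246$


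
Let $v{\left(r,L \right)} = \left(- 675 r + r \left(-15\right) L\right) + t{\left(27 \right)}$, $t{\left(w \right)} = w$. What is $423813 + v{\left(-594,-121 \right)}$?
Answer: $-253320$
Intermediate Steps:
$v{\left(r,L \right)} = 27 - 675 r - 15 L r$ ($v{\left(r,L \right)} = \left(- 675 r + r \left(-15\right) L\right) + 27 = \left(- 675 r + - 15 r L\right) + 27 = \left(- 675 r - 15 L r\right) + 27 = 27 - 675 r - 15 L r$)
$423813 + v{\left(-594,-121 \right)} = 423813 - \left(-400977 + 1078110\right) = 423813 + \left(27 + 400950 - 1078110\right) = 423813 - 677133 = -253320$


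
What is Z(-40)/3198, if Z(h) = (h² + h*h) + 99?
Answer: 3299/3198 ≈ 1.0316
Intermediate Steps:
Z(h) = 99 + 2*h² (Z(h) = (h² + h²) + 99 = 2*h² + 99 = 99 + 2*h²)
Z(-40)/3198 = (99 + 2*(-40)²)/3198 = (99 + 2*1600)*(1/3198) = (99 + 3200)*(1/3198) = 3299*(1/3198) = 3299/3198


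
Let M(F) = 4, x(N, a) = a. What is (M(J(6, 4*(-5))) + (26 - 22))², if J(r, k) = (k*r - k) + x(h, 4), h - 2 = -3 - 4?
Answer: 64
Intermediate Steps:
h = -5 (h = 2 + (-3 - 4) = 2 - 7 = -5)
J(r, k) = 4 - k + k*r (J(r, k) = (k*r - k) + 4 = (-k + k*r) + 4 = 4 - k + k*r)
(M(J(6, 4*(-5))) + (26 - 22))² = (4 + (26 - 22))² = (4 + 4)² = 8² = 64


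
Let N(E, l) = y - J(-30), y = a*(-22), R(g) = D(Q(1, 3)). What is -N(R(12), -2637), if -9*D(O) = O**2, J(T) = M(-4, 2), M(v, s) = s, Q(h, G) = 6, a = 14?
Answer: 310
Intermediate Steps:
J(T) = 2
D(O) = -O**2/9
R(g) = -4 (R(g) = -1/9*6**2 = -1/9*36 = -4)
y = -308 (y = 14*(-22) = -308)
N(E, l) = -310 (N(E, l) = -308 - 1*2 = -308 - 2 = -310)
-N(R(12), -2637) = -1*(-310) = 310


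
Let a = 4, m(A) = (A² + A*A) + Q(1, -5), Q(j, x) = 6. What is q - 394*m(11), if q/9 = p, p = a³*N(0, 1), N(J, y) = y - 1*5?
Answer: -100016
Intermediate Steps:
m(A) = 6 + 2*A² (m(A) = (A² + A*A) + 6 = (A² + A²) + 6 = 2*A² + 6 = 6 + 2*A²)
N(J, y) = -5 + y (N(J, y) = y - 5 = -5 + y)
p = -256 (p = 4³*(-5 + 1) = 64*(-4) = -256)
q = -2304 (q = 9*(-256) = -2304)
q - 394*m(11) = -2304 - 394*(6 + 2*11²) = -2304 - 394*(6 + 2*121) = -2304 - 394*(6 + 242) = -2304 - 394*248 = -2304 - 97712 = -100016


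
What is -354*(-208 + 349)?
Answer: -49914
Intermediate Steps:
-354*(-208 + 349) = -354*141 = -49914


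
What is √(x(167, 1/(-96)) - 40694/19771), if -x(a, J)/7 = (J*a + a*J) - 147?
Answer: √59175881333547/237252 ≈ 32.424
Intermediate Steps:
x(a, J) = 1029 - 14*J*a (x(a, J) = -7*((J*a + a*J) - 147) = -7*((J*a + J*a) - 147) = -7*(2*J*a - 147) = -7*(-147 + 2*J*a) = 1029 - 14*J*a)
√(x(167, 1/(-96)) - 40694/19771) = √((1029 - 14*167/(-96)) - 40694/19771) = √((1029 - 14*(-1/96)*167) - 40694*1/19771) = √((1029 + 1169/48) - 40694/19771) = √(50561/48 - 40694/19771) = √(997688219/949008) = √59175881333547/237252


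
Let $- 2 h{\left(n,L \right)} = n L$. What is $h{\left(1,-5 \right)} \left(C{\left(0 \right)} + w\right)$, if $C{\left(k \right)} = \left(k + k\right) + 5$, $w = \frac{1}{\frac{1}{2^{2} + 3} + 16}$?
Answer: $\frac{1430}{113} \approx 12.655$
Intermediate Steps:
$h{\left(n,L \right)} = - \frac{L n}{2}$ ($h{\left(n,L \right)} = - \frac{n L}{2} = - \frac{L n}{2}$)
$w = \frac{7}{113}$ ($w = \frac{1}{\frac{1}{4 + 3} + 16} = \frac{1}{\frac{1}{7} + 16} = \frac{1}{\frac{113}{7}} = \frac{7}{113} \approx 0.061947$)
$C{\left(k \right)} = 5 + 2 k$ ($C{\left(k \right)} = 2 k + 5 = 5 + 2 k$)
$h{\left(1,-5 \right)} \left(C{\left(0 \right)} + w\right) = \left(- \frac{1}{2}\right) \left(-5\right) 1 \left(\left(5 + 2 \cdot 0\right) + \frac{7}{113}\right) = \frac{5 \left(\left(5 + 0\right) + \frac{7}{113}\right)}{2} = \frac{5 \left(5 + \frac{7}{113}\right)}{2} = \frac{5}{2} \cdot \frac{572}{113} = \frac{1430}{113}$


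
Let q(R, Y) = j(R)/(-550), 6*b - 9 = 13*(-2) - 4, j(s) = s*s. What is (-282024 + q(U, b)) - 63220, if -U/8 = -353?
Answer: -98929588/275 ≈ -3.5974e+5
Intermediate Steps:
U = 2824 (U = -8*(-353) = 2824)
j(s) = s²
b = -7/2 (b = 3/2 + (13*(-2) - 4)/6 = 3/2 + (-26 - 4)/6 = 3/2 + (⅙)*(-30) = 3/2 - 5 = -7/2 ≈ -3.5000)
q(R, Y) = -R²/550 (q(R, Y) = R²/(-550) = R²*(-1/550) = -R²/550)
(-282024 + q(U, b)) - 63220 = (-282024 - 1/550*2824²) - 63220 = (-282024 - 1/550*7974976) - 63220 = (-282024 - 3987488/275) - 63220 = -81544088/275 - 63220 = -98929588/275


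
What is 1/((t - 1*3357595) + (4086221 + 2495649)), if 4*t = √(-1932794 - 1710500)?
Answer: 25794200/83167596026647 - 2*I*√3643294/83167596026647 ≈ 3.1015e-7 - 4.5901e-11*I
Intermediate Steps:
t = I*√3643294/4 (t = √(-1932794 - 1710500)/4 = √(-3643294)/4 = (I*√3643294)/4 = I*√3643294/4 ≈ 477.19*I)
1/((t - 1*3357595) + (4086221 + 2495649)) = 1/((I*√3643294/4 - 1*3357595) + (4086221 + 2495649)) = 1/((I*√3643294/4 - 3357595) + 6581870) = 1/((-3357595 + I*√3643294/4) + 6581870) = 1/(3224275 + I*√3643294/4)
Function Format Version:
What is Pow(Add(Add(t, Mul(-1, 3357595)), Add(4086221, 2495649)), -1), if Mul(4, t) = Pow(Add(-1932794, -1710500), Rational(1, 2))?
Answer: Add(Rational(25794200, 83167596026647), Mul(Rational(-2, 83167596026647), I, Pow(3643294, Rational(1, 2)))) ≈ Add(3.1015e-7, Mul(-4.5901e-11, I))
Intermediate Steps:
t = Mul(Rational(1, 4), I, Pow(3643294, Rational(1, 2))) (t = Mul(Rational(1, 4), Pow(Add(-1932794, -1710500), Rational(1, 2))) = Mul(Rational(1, 4), Pow(-3643294, Rational(1, 2))) = Mul(Rational(1, 4), Mul(I, Pow(3643294, Rational(1, 2)))) = Mul(Rational(1, 4), I, Pow(3643294, Rational(1, 2))) ≈ Mul(477.19, I))
Pow(Add(Add(t, Mul(-1, 3357595)), Add(4086221, 2495649)), -1) = Pow(Add(Add(Mul(Rational(1, 4), I, Pow(3643294, Rational(1, 2))), Mul(-1, 3357595)), Add(4086221, 2495649)), -1) = Pow(Add(Add(Mul(Rational(1, 4), I, Pow(3643294, Rational(1, 2))), -3357595), 6581870), -1) = Pow(Add(Add(-3357595, Mul(Rational(1, 4), I, Pow(3643294, Rational(1, 2)))), 6581870), -1) = Pow(Add(3224275, Mul(Rational(1, 4), I, Pow(3643294, Rational(1, 2)))), -1)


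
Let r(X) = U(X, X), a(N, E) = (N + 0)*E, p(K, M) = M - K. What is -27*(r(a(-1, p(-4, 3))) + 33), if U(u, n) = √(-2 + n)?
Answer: -891 - 81*I ≈ -891.0 - 81.0*I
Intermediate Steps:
a(N, E) = E*N (a(N, E) = N*E = E*N)
r(X) = √(-2 + X)
-27*(r(a(-1, p(-4, 3))) + 33) = -27*(√(-2 + (3 - 1*(-4))*(-1)) + 33) = -27*(√(-2 + (3 + 4)*(-1)) + 33) = -27*(√(-2 + 7*(-1)) + 33) = -27*(√(-2 - 7) + 33) = -27*(√(-9) + 33) = -27*(3*I + 33) = -27*(33 + 3*I) = -891 - 81*I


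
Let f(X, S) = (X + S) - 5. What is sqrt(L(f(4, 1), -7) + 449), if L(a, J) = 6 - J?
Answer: sqrt(462) ≈ 21.494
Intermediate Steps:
f(X, S) = -5 + S + X (f(X, S) = (S + X) - 5 = -5 + S + X)
sqrt(L(f(4, 1), -7) + 449) = sqrt((6 - 1*(-7)) + 449) = sqrt((6 + 7) + 449) = sqrt(13 + 449) = sqrt(462)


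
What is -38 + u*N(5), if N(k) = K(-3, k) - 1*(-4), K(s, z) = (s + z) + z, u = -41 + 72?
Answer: 303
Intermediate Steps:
u = 31
K(s, z) = s + 2*z
N(k) = 1 + 2*k (N(k) = (-3 + 2*k) - 1*(-4) = (-3 + 2*k) + 4 = 1 + 2*k)
-38 + u*N(5) = -38 + 31*(1 + 2*5) = -38 + 31*(1 + 10) = -38 + 31*11 = -38 + 341 = 303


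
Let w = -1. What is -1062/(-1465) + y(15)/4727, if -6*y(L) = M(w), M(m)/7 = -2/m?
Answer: 15049967/20775165 ≈ 0.72442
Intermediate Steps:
M(m) = -14/m (M(m) = 7*(-2/m) = -14/m)
y(L) = -7/3 (y(L) = -(-7)/(3*(-1)) = -(-7)*(-1)/3 = -⅙*14 = -7/3)
-1062/(-1465) + y(15)/4727 = -1062/(-1465) - 7/3/4727 = -1062*(-1/1465) - 7/3*1/4727 = 1062/1465 - 7/14181 = 15049967/20775165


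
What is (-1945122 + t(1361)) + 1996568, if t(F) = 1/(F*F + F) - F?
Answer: 92841662971/1853682 ≈ 50085.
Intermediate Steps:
t(F) = 1/(F + F²) - F (t(F) = 1/(F² + F) - F = 1/(F + F²) - F)
(-1945122 + t(1361)) + 1996568 = (-1945122 + (1 - 1*1361² - 1*1361³)/(1361*(1 + 1361))) + 1996568 = (-1945122 + (1/1361)*(1 - 1*1852321 - 1*2521008881)/1362) + 1996568 = (-1945122 + (1/1361)*(1/1362)*(1 - 1852321 - 2521008881)) + 1996568 = (-1945122 + (1/1361)*(1/1362)*(-2522861201)) + 1996568 = (-1945122 - 2522861201/1853682) + 1996568 = -3608160500405/1853682 + 1996568 = 92841662971/1853682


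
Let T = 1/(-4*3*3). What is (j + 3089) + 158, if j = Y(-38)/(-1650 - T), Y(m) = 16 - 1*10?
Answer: 192868337/59399 ≈ 3247.0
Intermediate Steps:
Y(m) = 6 (Y(m) = 16 - 10 = 6)
T = -1/36 (T = 1/(-12*3) = 1/(-36) = -1/36 ≈ -0.027778)
j = -216/59399 (j = 6/(-1650 - 1*(-1/36)) = 6/(-1650 + 1/36) = 6/(-59399/36) = 6*(-36/59399) = -216/59399 ≈ -0.0036364)
(j + 3089) + 158 = (-216/59399 + 3089) + 158 = 183483295/59399 + 158 = 192868337/59399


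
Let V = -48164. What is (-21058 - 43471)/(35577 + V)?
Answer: 64529/12587 ≈ 5.1266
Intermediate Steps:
(-21058 - 43471)/(35577 + V) = (-21058 - 43471)/(35577 - 48164) = -64529/(-12587) = -64529*(-1/12587) = 64529/12587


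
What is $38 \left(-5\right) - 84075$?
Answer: $-84265$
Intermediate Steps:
$38 \left(-5\right) - 84075 = -190 - 84075 = -84265$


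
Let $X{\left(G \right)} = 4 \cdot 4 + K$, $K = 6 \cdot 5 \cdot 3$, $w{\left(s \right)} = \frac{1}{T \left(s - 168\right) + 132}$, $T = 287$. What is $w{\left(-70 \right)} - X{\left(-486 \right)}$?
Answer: $- \frac{7226445}{68174} \approx -106.0$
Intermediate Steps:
$w{\left(s \right)} = \frac{1}{-48084 + 287 s}$ ($w{\left(s \right)} = \frac{1}{287 \left(s - 168\right) + 132} = \frac{1}{287 \left(-168 + s\right) + 132} = \frac{1}{\left(-48216 + 287 s\right) + 132} = \frac{1}{-48084 + 287 s}$)
$K = 90$ ($K = 30 \cdot 3 = 90$)
$X{\left(G \right)} = 106$ ($X{\left(G \right)} = 4 \cdot 4 + 90 = 16 + 90 = 106$)
$w{\left(-70 \right)} - X{\left(-486 \right)} = \frac{1}{-48084 + 287 \left(-70\right)} - 106 = \frac{1}{-48084 - 20090} - 106 = \frac{1}{-68174} - 106 = - \frac{1}{68174} - 106 = - \frac{7226445}{68174}$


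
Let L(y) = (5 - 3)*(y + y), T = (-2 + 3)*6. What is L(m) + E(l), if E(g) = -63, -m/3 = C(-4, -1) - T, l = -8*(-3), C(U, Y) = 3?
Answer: -27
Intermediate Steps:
l = 24
T = 6 (T = 1*6 = 6)
m = 9 (m = -3*(3 - 1*6) = -3*(3 - 6) = -3*(-3) = 9)
L(y) = 4*y (L(y) = 2*(2*y) = 4*y)
L(m) + E(l) = 4*9 - 63 = 36 - 63 = -27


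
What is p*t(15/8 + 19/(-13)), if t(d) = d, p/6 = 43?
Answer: 5547/52 ≈ 106.67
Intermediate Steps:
p = 258 (p = 6*43 = 258)
p*t(15/8 + 19/(-13)) = 258*(15/8 + 19/(-13)) = 258*(15*(⅛) + 19*(-1/13)) = 258*(15/8 - 19/13) = 258*(43/104) = 5547/52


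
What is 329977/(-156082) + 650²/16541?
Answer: 60486495443/2581752362 ≈ 23.428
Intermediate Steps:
329977/(-156082) + 650²/16541 = 329977*(-1/156082) + 422500*(1/16541) = -329977/156082 + 422500/16541 = 60486495443/2581752362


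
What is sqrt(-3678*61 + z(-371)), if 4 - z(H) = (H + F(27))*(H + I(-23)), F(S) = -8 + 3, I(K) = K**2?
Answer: I*sqrt(164946) ≈ 406.14*I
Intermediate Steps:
F(S) = -5
z(H) = 4 - (-5 + H)*(529 + H) (z(H) = 4 - (H - 5)*(H + (-23)**2) = 4 - (-5 + H)*(H + 529) = 4 - (-5 + H)*(529 + H))
sqrt(-3678*61 + z(-371)) = sqrt(-3678*61 + (2649 - 1*(-371)**2 - 524*(-371))) = sqrt(-224358 + (2649 - 1*137641 + 194404)) = sqrt(-224358 + (2649 - 137641 + 194404)) = sqrt(-224358 + 59412) = sqrt(-164946) = I*sqrt(164946)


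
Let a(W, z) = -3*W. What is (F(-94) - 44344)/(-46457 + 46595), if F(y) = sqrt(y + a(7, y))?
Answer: -964/3 + I*sqrt(115)/138 ≈ -321.33 + 0.077709*I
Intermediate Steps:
F(y) = sqrt(-21 + y) (F(y) = sqrt(y - 3*7) = sqrt(y - 21) = sqrt(-21 + y))
(F(-94) - 44344)/(-46457 + 46595) = (sqrt(-21 - 94) - 44344)/(-46457 + 46595) = (sqrt(-115) - 44344)/138 = (I*sqrt(115) - 44344)*(1/138) = (-44344 + I*sqrt(115))*(1/138) = -964/3 + I*sqrt(115)/138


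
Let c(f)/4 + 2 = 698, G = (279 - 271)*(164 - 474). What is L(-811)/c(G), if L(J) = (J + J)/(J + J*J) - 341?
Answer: -69053/563760 ≈ -0.12249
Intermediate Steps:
G = -2480 (G = 8*(-310) = -2480)
c(f) = 2784 (c(f) = -8 + 4*698 = -8 + 2792 = 2784)
L(J) = -341 + 2*J/(J + J**2) (L(J) = (2*J)/(J + J**2) - 341 = 2*J/(J + J**2) - 341 = -341 + 2*J/(J + J**2))
L(-811)/c(G) = ((-339 - 341*(-811))/(1 - 811))/2784 = ((-339 + 276551)/(-810))*(1/2784) = -1/810*276212*(1/2784) = -138106/405*1/2784 = -69053/563760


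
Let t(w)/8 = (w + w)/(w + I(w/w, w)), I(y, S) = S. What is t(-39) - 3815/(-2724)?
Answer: 25607/2724 ≈ 9.4005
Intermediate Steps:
t(w) = 8 (t(w) = 8*((w + w)/(w + w)) = 8*((2*w)/((2*w))) = 8*((2*w)*(1/(2*w))) = 8*1 = 8)
t(-39) - 3815/(-2724) = 8 - 3815/(-2724) = 8 - 3815*(-1/2724) = 8 + 3815/2724 = 25607/2724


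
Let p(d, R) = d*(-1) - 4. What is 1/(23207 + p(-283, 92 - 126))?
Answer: 1/23486 ≈ 4.2579e-5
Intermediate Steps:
p(d, R) = -4 - d (p(d, R) = -d - 4 = -4 - d)
1/(23207 + p(-283, 92 - 126)) = 1/(23207 + (-4 - 1*(-283))) = 1/(23207 + (-4 + 283)) = 1/(23207 + 279) = 1/23486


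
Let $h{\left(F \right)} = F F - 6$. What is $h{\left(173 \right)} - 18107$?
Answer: $11816$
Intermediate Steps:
$h{\left(F \right)} = -6 + F^{2}$ ($h{\left(F \right)} = F^{2} - 6 = -6 + F^{2}$)
$h{\left(173 \right)} - 18107 = \left(-6 + 173^{2}\right) - 18107 = \left(-6 + 29929\right) - 18107 = 29923 - 18107 = 11816$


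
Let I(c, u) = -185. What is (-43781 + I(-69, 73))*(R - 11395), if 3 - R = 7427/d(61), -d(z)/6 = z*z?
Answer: 5590944413795/11163 ≈ 5.0085e+8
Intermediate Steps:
d(z) = -6*z**2 (d(z) = -6*z*z = -6*z**2)
R = 74405/22326 (R = 3 - 7427/((-6*61**2)) = 3 - 7427/((-6*3721)) = 3 - 7427/(-22326) = 3 - 7427*(-1)/22326 = 3 - 1*(-7427/22326) = 3 + 7427/22326 = 74405/22326 ≈ 3.3327)
(-43781 + I(-69, 73))*(R - 11395) = (-43781 - 185)*(74405/22326 - 11395) = -43966*(-254330365/22326) = 5590944413795/11163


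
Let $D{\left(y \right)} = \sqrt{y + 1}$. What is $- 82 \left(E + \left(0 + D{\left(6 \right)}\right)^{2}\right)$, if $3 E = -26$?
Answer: $\frac{410}{3} \approx 136.67$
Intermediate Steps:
$D{\left(y \right)} = \sqrt{1 + y}$
$E = - \frac{26}{3}$ ($E = \frac{1}{3} \left(-26\right) = - \frac{26}{3} \approx -8.6667$)
$- 82 \left(E + \left(0 + D{\left(6 \right)}\right)^{2}\right) = - 82 \left(- \frac{26}{3} + \left(0 + \sqrt{1 + 6}\right)^{2}\right) = - 82 \left(- \frac{26}{3} + \left(0 + \sqrt{7}\right)^{2}\right) = - 82 \left(- \frac{26}{3} + \left(\sqrt{7}\right)^{2}\right) = - 82 \left(- \frac{26}{3} + 7\right) = \left(-82\right) \left(- \frac{5}{3}\right) = \frac{410}{3}$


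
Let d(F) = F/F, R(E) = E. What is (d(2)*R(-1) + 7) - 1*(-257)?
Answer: 263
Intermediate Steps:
d(F) = 1
(d(2)*R(-1) + 7) - 1*(-257) = (1*(-1) + 7) - 1*(-257) = (-1 + 7) + 257 = 6 + 257 = 263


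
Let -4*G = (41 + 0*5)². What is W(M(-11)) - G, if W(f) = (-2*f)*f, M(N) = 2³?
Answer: 1169/4 ≈ 292.25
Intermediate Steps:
G = -1681/4 (G = -(41 + 0*5)²/4 = -(41 + 0)²/4 = -¼*41² = -¼*1681 = -1681/4 ≈ -420.25)
M(N) = 8
W(f) = -2*f²
W(M(-11)) - G = -2*8² - 1*(-1681/4) = -2*64 + 1681/4 = -128 + 1681/4 = 1169/4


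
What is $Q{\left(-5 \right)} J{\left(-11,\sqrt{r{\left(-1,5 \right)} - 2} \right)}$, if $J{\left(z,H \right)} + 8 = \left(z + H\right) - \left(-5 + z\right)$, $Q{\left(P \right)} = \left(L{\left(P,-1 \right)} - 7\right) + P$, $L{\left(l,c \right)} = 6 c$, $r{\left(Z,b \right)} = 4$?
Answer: $54 - 18 \sqrt{2} \approx 28.544$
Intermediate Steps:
$Q{\left(P \right)} = -13 + P$ ($Q{\left(P \right)} = \left(6 \left(-1\right) - 7\right) + P = \left(-6 - 7\right) + P = -13 + P$)
$J{\left(z,H \right)} = -3 + H$ ($J{\left(z,H \right)} = -8 + \left(\left(z + H\right) - \left(-5 + z\right)\right) = -8 + \left(\left(H + z\right) - \left(-5 + z\right)\right) = -8 + \left(5 + H\right) = -3 + H$)
$Q{\left(-5 \right)} J{\left(-11,\sqrt{r{\left(-1,5 \right)} - 2} \right)} = \left(-13 - 5\right) \left(-3 + \sqrt{4 - 2}\right) = - 18 \left(-3 + \sqrt{2}\right) = 54 - 18 \sqrt{2}$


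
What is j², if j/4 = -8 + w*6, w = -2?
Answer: 6400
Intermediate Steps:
j = -80 (j = 4*(-8 - 2*6) = 4*(-8 - 12) = 4*(-20) = -80)
j² = (-80)² = 6400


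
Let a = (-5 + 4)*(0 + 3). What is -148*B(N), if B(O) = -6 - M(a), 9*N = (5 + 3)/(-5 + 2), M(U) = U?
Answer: 444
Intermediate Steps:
a = -3 (a = -1*3 = -3)
N = -8/27 (N = ((5 + 3)/(-5 + 2))/9 = (8/(-3))/9 = (8*(-⅓))/9 = (⅑)*(-8/3) = -8/27 ≈ -0.29630)
B(O) = -3 (B(O) = -6 - 1*(-3) = -6 + 3 = -3)
-148*B(N) = -148*(-3) = 444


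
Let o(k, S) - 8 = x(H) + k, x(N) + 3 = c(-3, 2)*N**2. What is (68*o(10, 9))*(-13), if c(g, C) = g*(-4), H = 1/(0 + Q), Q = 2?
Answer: -15912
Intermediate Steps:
H = 1/2 (H = 1/(0 + 2) = 1/2 ≈ 0.50000)
c(g, C) = -4*g
x(N) = -3 + 12*N**2 (x(N) = -3 + (-4*(-3))*N**2 = -3 + 12*N**2)
o(k, S) = 8 + k (o(k, S) = 8 + ((-3 + 12*(1/2)**2) + k) = 8 + ((-3 + 12*(1/4)) + k) = 8 + ((-3 + 3) + k) = 8 + (0 + k) = 8 + k)
(68*o(10, 9))*(-13) = (68*(8 + 10))*(-13) = (68*18)*(-13) = 1224*(-13) = -15912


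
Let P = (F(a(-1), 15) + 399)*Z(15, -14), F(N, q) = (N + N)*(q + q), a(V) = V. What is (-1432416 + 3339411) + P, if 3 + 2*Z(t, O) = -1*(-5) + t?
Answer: 3819753/2 ≈ 1.9099e+6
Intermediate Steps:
F(N, q) = 4*N*q (F(N, q) = (2*N)*(2*q) = 4*N*q)
Z(t, O) = 1 + t/2 (Z(t, O) = -3/2 + (-1*(-5) + t)/2 = -3/2 + (5 + t)/2 = -3/2 + (5/2 + t/2) = 1 + t/2)
P = 5763/2 (P = (4*(-1)*15 + 399)*(1 + (1/2)*15) = (-60 + 399)*(1 + 15/2) = 339*(17/2) = 5763/2 ≈ 2881.5)
(-1432416 + 3339411) + P = (-1432416 + 3339411) + 5763/2 = 1906995 + 5763/2 = 3819753/2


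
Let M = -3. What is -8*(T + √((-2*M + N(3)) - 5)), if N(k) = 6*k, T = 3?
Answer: -24 - 8*√19 ≈ -58.871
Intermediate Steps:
-8*(T + √((-2*M + N(3)) - 5)) = -8*(3 + √((-2*(-3) + 6*3) - 5)) = -8*(3 + √((6 + 18) - 5)) = -8*(3 + √(24 - 5)) = -8*(3 + √19) = -24 - 8*√19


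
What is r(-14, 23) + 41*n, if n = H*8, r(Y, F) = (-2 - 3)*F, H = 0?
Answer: -115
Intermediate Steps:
r(Y, F) = -5*F
n = 0 (n = 0*8 = 0)
r(-14, 23) + 41*n = -5*23 + 41*0 = -115 + 0 = -115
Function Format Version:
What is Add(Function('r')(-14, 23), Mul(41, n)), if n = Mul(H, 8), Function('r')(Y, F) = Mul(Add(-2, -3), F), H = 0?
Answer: -115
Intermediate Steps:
Function('r')(Y, F) = Mul(-5, F)
n = 0 (n = Mul(0, 8) = 0)
Add(Function('r')(-14, 23), Mul(41, n)) = Add(Mul(-5, 23), Mul(41, 0)) = Add(-115, 0) = -115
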